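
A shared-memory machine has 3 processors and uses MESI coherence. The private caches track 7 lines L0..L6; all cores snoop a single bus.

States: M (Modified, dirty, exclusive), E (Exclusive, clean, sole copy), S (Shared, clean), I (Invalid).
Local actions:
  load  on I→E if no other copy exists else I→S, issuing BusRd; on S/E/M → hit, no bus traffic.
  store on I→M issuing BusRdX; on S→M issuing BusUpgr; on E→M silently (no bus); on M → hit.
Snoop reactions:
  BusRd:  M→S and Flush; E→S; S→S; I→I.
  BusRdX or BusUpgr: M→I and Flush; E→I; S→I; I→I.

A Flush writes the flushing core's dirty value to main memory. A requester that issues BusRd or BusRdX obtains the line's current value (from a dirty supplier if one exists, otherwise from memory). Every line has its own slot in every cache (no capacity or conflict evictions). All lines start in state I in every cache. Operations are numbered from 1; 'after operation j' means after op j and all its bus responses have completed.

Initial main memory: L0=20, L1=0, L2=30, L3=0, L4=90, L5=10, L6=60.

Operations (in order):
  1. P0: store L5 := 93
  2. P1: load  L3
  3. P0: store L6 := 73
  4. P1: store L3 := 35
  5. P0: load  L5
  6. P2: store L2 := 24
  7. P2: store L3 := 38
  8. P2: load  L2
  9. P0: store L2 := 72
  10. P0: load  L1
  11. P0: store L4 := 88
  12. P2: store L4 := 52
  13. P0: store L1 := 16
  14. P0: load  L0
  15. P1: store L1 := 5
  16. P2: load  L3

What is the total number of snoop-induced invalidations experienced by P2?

invalidations = 1

  op1 P0: store L5 := 93 → M/I/I on L5; bus BusRdX; mem=10
  op2 P1: load  L3 → I/E/I on L3; bus BusRd; mem=0
  op3 P0: store L6 := 73 → M/I/I on L6; bus BusRdX; mem=60
  op4 P1: store L3 := 35 → I/M/I on L3; bus (none); mem=0
  op5 P0: load  L5 → M/I/I on L5; bus (none); mem=10
  op6 P2: store L2 := 24 → I/I/M on L2; bus BusRdX; mem=30
  op7 P2: store L3 := 38 → I/I/M on L3; bus BusRdX Flush; mem=35
  op8 P2: load  L2 → I/I/M on L2; bus (none); mem=30
  op9 P0: store L2 := 72 → M/I/I on L2; bus BusRdX Flush; mem=24
  op10 P0: load  L1 → E/I/I on L1; bus BusRd; mem=0
  op11 P0: store L4 := 88 → M/I/I on L4; bus BusRdX; mem=90
  op12 P2: store L4 := 52 → I/I/M on L4; bus BusRdX Flush; mem=88
  op13 P0: store L1 := 16 → M/I/I on L1; bus (none); mem=0
  op14 P0: load  L0 → E/I/I on L0; bus BusRd; mem=20
  op15 P1: store L1 := 5 → I/M/I on L1; bus BusRdX Flush; mem=16
  op16 P2: load  L3 → I/I/M on L3; bus (none); mem=35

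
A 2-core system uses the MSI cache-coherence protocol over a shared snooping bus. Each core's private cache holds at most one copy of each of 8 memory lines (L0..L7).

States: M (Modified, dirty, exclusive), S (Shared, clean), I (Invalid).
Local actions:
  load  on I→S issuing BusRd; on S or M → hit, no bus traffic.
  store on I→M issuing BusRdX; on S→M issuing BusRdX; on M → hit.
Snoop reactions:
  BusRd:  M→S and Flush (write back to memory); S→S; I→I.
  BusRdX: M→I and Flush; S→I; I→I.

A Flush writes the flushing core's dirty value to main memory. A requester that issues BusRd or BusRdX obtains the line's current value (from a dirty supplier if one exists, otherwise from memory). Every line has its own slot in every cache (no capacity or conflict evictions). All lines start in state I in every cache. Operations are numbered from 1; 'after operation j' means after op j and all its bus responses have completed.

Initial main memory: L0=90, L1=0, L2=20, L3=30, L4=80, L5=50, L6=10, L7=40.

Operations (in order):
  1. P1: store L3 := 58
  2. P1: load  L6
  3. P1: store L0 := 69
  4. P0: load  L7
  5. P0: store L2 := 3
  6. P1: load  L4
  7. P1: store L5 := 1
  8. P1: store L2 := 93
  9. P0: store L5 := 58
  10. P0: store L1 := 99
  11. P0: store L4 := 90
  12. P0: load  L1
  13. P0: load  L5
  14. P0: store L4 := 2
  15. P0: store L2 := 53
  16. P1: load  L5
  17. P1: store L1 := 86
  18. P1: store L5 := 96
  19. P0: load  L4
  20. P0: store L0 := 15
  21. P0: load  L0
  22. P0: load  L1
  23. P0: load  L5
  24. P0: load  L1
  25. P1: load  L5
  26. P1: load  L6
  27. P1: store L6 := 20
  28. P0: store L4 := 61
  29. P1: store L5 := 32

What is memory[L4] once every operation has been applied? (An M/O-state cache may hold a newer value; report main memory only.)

memory[L4] = 80

1. P1: store L3 := 58  bus=[BusRdX]  L3: P0=I P1=M  mem[L3]=30
2. P1: load  L6  bus=[BusRd]  L6: P0=I P1=S  mem[L6]=10
3. P1: store L0 := 69  bus=[BusRdX]  L0: P0=I P1=M  mem[L0]=90
4. P0: load  L7  bus=[BusRd]  L7: P0=S P1=I  mem[L7]=40
5. P0: store L2 := 3  bus=[BusRdX]  L2: P0=M P1=I  mem[L2]=20
6. P1: load  L4  bus=[BusRd]  L4: P0=I P1=S  mem[L4]=80
7. P1: store L5 := 1  bus=[BusRdX]  L5: P0=I P1=M  mem[L5]=50
8. P1: store L2 := 93  bus=[BusRdX,Flush]  L2: P0=I P1=M  mem[L2]=3
9. P0: store L5 := 58  bus=[BusRdX,Flush]  L5: P0=M P1=I  mem[L5]=1
10. P0: store L1 := 99  bus=[BusRdX]  L1: P0=M P1=I  mem[L1]=0
11. P0: store L4 := 90  bus=[BusRdX]  L4: P0=M P1=I  mem[L4]=80
12. P0: load  L1  bus=[-]  L1: P0=M P1=I  mem[L1]=0
13. P0: load  L5  bus=[-]  L5: P0=M P1=I  mem[L5]=1
14. P0: store L4 := 2  bus=[-]  L4: P0=M P1=I  mem[L4]=80
15. P0: store L2 := 53  bus=[BusRdX,Flush]  L2: P0=M P1=I  mem[L2]=93
16. P1: load  L5  bus=[BusRd,Flush]  L5: P0=S P1=S  mem[L5]=58
17. P1: store L1 := 86  bus=[BusRdX,Flush]  L1: P0=I P1=M  mem[L1]=99
18. P1: store L5 := 96  bus=[BusRdX]  L5: P0=I P1=M  mem[L5]=58
19. P0: load  L4  bus=[-]  L4: P0=M P1=I  mem[L4]=80
20. P0: store L0 := 15  bus=[BusRdX,Flush]  L0: P0=M P1=I  mem[L0]=69
21. P0: load  L0  bus=[-]  L0: P0=M P1=I  mem[L0]=69
22. P0: load  L1  bus=[BusRd,Flush]  L1: P0=S P1=S  mem[L1]=86
23. P0: load  L5  bus=[BusRd,Flush]  L5: P0=S P1=S  mem[L5]=96
24. P0: load  L1  bus=[-]  L1: P0=S P1=S  mem[L1]=86
25. P1: load  L5  bus=[-]  L5: P0=S P1=S  mem[L5]=96
26. P1: load  L6  bus=[-]  L6: P0=I P1=S  mem[L6]=10
27. P1: store L6 := 20  bus=[BusRdX]  L6: P0=I P1=M  mem[L6]=10
28. P0: store L4 := 61  bus=[-]  L4: P0=M P1=I  mem[L4]=80
29. P1: store L5 := 32  bus=[BusRdX]  L5: P0=I P1=M  mem[L5]=96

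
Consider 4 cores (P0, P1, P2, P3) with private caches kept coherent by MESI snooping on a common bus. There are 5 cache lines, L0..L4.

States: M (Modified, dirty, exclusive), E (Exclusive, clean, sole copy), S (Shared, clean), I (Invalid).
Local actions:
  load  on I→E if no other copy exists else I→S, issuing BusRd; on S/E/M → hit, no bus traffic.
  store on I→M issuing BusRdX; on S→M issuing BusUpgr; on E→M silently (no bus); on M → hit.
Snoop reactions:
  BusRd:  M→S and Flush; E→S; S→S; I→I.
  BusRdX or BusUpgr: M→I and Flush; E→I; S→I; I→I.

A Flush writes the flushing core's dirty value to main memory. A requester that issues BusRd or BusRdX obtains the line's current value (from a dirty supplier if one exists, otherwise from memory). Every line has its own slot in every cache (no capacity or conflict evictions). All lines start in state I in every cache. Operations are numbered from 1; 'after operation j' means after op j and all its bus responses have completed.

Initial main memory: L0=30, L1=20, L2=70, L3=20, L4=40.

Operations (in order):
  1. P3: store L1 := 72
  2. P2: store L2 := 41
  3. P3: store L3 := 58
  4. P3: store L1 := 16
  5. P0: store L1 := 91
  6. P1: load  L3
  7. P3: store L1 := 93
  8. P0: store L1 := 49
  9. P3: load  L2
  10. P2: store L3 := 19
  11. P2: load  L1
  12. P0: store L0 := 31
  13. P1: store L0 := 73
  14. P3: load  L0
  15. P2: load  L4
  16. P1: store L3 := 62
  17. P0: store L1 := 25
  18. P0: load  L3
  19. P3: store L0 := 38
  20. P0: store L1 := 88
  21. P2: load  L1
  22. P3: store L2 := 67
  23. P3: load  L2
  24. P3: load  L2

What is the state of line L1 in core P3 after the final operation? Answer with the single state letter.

state = I

1. P3: store L1 := 72  bus=[BusRdX]  L1: P0=I P1=I P2=I P3=M  mem[L1]=20
2. P2: store L2 := 41  bus=[BusRdX]  L2: P0=I P1=I P2=M P3=I  mem[L2]=70
3. P3: store L3 := 58  bus=[BusRdX]  L3: P0=I P1=I P2=I P3=M  mem[L3]=20
4. P3: store L1 := 16  bus=[-]  L1: P0=I P1=I P2=I P3=M  mem[L1]=20
5. P0: store L1 := 91  bus=[BusRdX,Flush]  L1: P0=M P1=I P2=I P3=I  mem[L1]=16
6. P1: load  L3  bus=[BusRd,Flush]  L3: P0=I P1=S P2=I P3=S  mem[L3]=58
7. P3: store L1 := 93  bus=[BusRdX,Flush]  L1: P0=I P1=I P2=I P3=M  mem[L1]=91
8. P0: store L1 := 49  bus=[BusRdX,Flush]  L1: P0=M P1=I P2=I P3=I  mem[L1]=93
9. P3: load  L2  bus=[BusRd,Flush]  L2: P0=I P1=I P2=S P3=S  mem[L2]=41
10. P2: store L3 := 19  bus=[BusRdX]  L3: P0=I P1=I P2=M P3=I  mem[L3]=58
11. P2: load  L1  bus=[BusRd,Flush]  L1: P0=S P1=I P2=S P3=I  mem[L1]=49
12. P0: store L0 := 31  bus=[BusRdX]  L0: P0=M P1=I P2=I P3=I  mem[L0]=30
13. P1: store L0 := 73  bus=[BusRdX,Flush]  L0: P0=I P1=M P2=I P3=I  mem[L0]=31
14. P3: load  L0  bus=[BusRd,Flush]  L0: P0=I P1=S P2=I P3=S  mem[L0]=73
15. P2: load  L4  bus=[BusRd]  L4: P0=I P1=I P2=E P3=I  mem[L4]=40
16. P1: store L3 := 62  bus=[BusRdX,Flush]  L3: P0=I P1=M P2=I P3=I  mem[L3]=19
17. P0: store L1 := 25  bus=[BusUpgr]  L1: P0=M P1=I P2=I P3=I  mem[L1]=49
18. P0: load  L3  bus=[BusRd,Flush]  L3: P0=S P1=S P2=I P3=I  mem[L3]=62
19. P3: store L0 := 38  bus=[BusUpgr]  L0: P0=I P1=I P2=I P3=M  mem[L0]=73
20. P0: store L1 := 88  bus=[-]  L1: P0=M P1=I P2=I P3=I  mem[L1]=49
21. P2: load  L1  bus=[BusRd,Flush]  L1: P0=S P1=I P2=S P3=I  mem[L1]=88
22. P3: store L2 := 67  bus=[BusUpgr]  L2: P0=I P1=I P2=I P3=M  mem[L2]=41
23. P3: load  L2  bus=[-]  L2: P0=I P1=I P2=I P3=M  mem[L2]=41
24. P3: load  L2  bus=[-]  L2: P0=I P1=I P2=I P3=M  mem[L2]=41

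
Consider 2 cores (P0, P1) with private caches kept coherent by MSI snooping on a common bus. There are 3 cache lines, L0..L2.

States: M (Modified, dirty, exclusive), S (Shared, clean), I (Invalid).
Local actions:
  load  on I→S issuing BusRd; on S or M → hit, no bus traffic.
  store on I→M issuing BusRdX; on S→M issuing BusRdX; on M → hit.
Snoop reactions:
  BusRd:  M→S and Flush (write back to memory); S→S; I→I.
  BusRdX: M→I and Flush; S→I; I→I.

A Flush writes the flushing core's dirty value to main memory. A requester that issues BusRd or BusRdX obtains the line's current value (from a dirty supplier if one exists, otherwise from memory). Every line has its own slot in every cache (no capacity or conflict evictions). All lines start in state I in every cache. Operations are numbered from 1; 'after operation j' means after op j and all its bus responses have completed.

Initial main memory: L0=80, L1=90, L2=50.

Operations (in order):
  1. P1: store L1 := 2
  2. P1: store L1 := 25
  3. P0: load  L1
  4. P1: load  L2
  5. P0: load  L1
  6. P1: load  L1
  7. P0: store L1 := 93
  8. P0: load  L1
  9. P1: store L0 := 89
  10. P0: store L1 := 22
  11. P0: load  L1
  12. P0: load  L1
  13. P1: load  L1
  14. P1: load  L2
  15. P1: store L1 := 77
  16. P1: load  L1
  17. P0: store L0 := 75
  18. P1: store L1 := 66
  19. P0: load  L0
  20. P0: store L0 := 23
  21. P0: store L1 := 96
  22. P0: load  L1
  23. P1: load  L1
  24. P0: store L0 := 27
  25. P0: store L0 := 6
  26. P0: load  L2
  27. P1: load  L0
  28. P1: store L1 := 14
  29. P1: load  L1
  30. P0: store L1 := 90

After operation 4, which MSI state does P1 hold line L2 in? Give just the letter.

state = S

1. P1: store L1 := 2  bus=[BusRdX]  L1: P0=I P1=M  mem[L1]=90
2. P1: store L1 := 25  bus=[-]  L1: P0=I P1=M  mem[L1]=90
3. P0: load  L1  bus=[BusRd,Flush]  L1: P0=S P1=S  mem[L1]=25
4. P1: load  L2  bus=[BusRd]  L2: P0=I P1=S  mem[L2]=50
5. P0: load  L1  bus=[-]  L1: P0=S P1=S  mem[L1]=25
6. P1: load  L1  bus=[-]  L1: P0=S P1=S  mem[L1]=25
7. P0: store L1 := 93  bus=[BusRdX]  L1: P0=M P1=I  mem[L1]=25
8. P0: load  L1  bus=[-]  L1: P0=M P1=I  mem[L1]=25
9. P1: store L0 := 89  bus=[BusRdX]  L0: P0=I P1=M  mem[L0]=80
10. P0: store L1 := 22  bus=[-]  L1: P0=M P1=I  mem[L1]=25
11. P0: load  L1  bus=[-]  L1: P0=M P1=I  mem[L1]=25
12. P0: load  L1  bus=[-]  L1: P0=M P1=I  mem[L1]=25
13. P1: load  L1  bus=[BusRd,Flush]  L1: P0=S P1=S  mem[L1]=22
14. P1: load  L2  bus=[-]  L2: P0=I P1=S  mem[L2]=50
15. P1: store L1 := 77  bus=[BusRdX]  L1: P0=I P1=M  mem[L1]=22
16. P1: load  L1  bus=[-]  L1: P0=I P1=M  mem[L1]=22
17. P0: store L0 := 75  bus=[BusRdX,Flush]  L0: P0=M P1=I  mem[L0]=89
18. P1: store L1 := 66  bus=[-]  L1: P0=I P1=M  mem[L1]=22
19. P0: load  L0  bus=[-]  L0: P0=M P1=I  mem[L0]=89
20. P0: store L0 := 23  bus=[-]  L0: P0=M P1=I  mem[L0]=89
21. P0: store L1 := 96  bus=[BusRdX,Flush]  L1: P0=M P1=I  mem[L1]=66
22. P0: load  L1  bus=[-]  L1: P0=M P1=I  mem[L1]=66
23. P1: load  L1  bus=[BusRd,Flush]  L1: P0=S P1=S  mem[L1]=96
24. P0: store L0 := 27  bus=[-]  L0: P0=M P1=I  mem[L0]=89
25. P0: store L0 := 6  bus=[-]  L0: P0=M P1=I  mem[L0]=89
26. P0: load  L2  bus=[BusRd]  L2: P0=S P1=S  mem[L2]=50
27. P1: load  L0  bus=[BusRd,Flush]  L0: P0=S P1=S  mem[L0]=6
28. P1: store L1 := 14  bus=[BusRdX]  L1: P0=I P1=M  mem[L1]=96
29. P1: load  L1  bus=[-]  L1: P0=I P1=M  mem[L1]=96
30. P0: store L1 := 90  bus=[BusRdX,Flush]  L1: P0=M P1=I  mem[L1]=14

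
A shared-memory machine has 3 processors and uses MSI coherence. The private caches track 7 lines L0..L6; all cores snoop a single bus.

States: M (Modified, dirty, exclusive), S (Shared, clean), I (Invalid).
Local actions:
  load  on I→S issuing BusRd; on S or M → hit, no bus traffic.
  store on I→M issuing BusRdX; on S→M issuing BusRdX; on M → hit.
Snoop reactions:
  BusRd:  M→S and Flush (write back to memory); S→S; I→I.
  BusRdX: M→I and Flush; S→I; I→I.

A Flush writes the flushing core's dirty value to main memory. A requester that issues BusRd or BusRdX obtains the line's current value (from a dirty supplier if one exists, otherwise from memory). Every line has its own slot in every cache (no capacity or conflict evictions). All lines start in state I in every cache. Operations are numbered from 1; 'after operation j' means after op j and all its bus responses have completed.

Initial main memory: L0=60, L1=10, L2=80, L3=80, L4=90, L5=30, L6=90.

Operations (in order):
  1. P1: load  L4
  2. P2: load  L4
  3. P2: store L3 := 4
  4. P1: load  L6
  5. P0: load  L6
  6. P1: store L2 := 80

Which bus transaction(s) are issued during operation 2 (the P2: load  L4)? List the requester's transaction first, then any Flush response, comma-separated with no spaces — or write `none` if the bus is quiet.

1. P1: load  L4  bus=[BusRd]  L4: P0=I P1=S P2=I  mem[L4]=90
2. P2: load  L4  bus=[BusRd]  L4: P0=I P1=S P2=S  mem[L4]=90
3. P2: store L3 := 4  bus=[BusRdX]  L3: P0=I P1=I P2=M  mem[L3]=80
4. P1: load  L6  bus=[BusRd]  L6: P0=I P1=S P2=I  mem[L6]=90
5. P0: load  L6  bus=[BusRd]  L6: P0=S P1=S P2=I  mem[L6]=90
6. P1: store L2 := 80  bus=[BusRdX]  L2: P0=I P1=M P2=I  mem[L2]=80

bus = BusRd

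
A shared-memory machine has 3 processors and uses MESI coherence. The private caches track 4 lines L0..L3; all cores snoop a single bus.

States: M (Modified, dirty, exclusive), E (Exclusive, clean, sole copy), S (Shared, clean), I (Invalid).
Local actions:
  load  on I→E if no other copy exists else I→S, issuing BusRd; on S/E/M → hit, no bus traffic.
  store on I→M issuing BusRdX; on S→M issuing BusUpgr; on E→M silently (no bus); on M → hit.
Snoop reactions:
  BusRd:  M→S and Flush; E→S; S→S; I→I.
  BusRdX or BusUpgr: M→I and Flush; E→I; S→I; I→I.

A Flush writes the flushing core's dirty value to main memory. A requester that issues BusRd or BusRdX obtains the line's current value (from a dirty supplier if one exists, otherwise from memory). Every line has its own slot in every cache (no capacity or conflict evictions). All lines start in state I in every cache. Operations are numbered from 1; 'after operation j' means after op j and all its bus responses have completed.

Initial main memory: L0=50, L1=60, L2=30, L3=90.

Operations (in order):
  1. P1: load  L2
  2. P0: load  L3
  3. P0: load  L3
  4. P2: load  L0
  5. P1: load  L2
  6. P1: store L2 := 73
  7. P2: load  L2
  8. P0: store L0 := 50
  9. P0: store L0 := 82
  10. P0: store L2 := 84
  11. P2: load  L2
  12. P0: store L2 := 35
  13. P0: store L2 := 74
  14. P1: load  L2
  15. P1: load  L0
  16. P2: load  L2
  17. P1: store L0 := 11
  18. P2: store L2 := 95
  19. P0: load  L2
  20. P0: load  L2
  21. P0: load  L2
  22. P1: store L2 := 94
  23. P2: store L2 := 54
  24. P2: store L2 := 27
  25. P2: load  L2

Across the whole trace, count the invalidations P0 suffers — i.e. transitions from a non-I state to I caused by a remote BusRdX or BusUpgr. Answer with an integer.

1. P1: load  L2  bus=[BusRd]  L2: P0=I P1=E P2=I  mem[L2]=30
2. P0: load  L3  bus=[BusRd]  L3: P0=E P1=I P2=I  mem[L3]=90
3. P0: load  L3  bus=[-]  L3: P0=E P1=I P2=I  mem[L3]=90
4. P2: load  L0  bus=[BusRd]  L0: P0=I P1=I P2=E  mem[L0]=50
5. P1: load  L2  bus=[-]  L2: P0=I P1=E P2=I  mem[L2]=30
6. P1: store L2 := 73  bus=[-]  L2: P0=I P1=M P2=I  mem[L2]=30
7. P2: load  L2  bus=[BusRd,Flush]  L2: P0=I P1=S P2=S  mem[L2]=73
8. P0: store L0 := 50  bus=[BusRdX]  L0: P0=M P1=I P2=I  mem[L0]=50
9. P0: store L0 := 82  bus=[-]  L0: P0=M P1=I P2=I  mem[L0]=50
10. P0: store L2 := 84  bus=[BusRdX]  L2: P0=M P1=I P2=I  mem[L2]=73
11. P2: load  L2  bus=[BusRd,Flush]  L2: P0=S P1=I P2=S  mem[L2]=84
12. P0: store L2 := 35  bus=[BusUpgr]  L2: P0=M P1=I P2=I  mem[L2]=84
13. P0: store L2 := 74  bus=[-]  L2: P0=M P1=I P2=I  mem[L2]=84
14. P1: load  L2  bus=[BusRd,Flush]  L2: P0=S P1=S P2=I  mem[L2]=74
15. P1: load  L0  bus=[BusRd,Flush]  L0: P0=S P1=S P2=I  mem[L0]=82
16. P2: load  L2  bus=[BusRd]  L2: P0=S P1=S P2=S  mem[L2]=74
17. P1: store L0 := 11  bus=[BusUpgr]  L0: P0=I P1=M P2=I  mem[L0]=82
18. P2: store L2 := 95  bus=[BusUpgr]  L2: P0=I P1=I P2=M  mem[L2]=74
19. P0: load  L2  bus=[BusRd,Flush]  L2: P0=S P1=I P2=S  mem[L2]=95
20. P0: load  L2  bus=[-]  L2: P0=S P1=I P2=S  mem[L2]=95
21. P0: load  L2  bus=[-]  L2: P0=S P1=I P2=S  mem[L2]=95
22. P1: store L2 := 94  bus=[BusRdX]  L2: P0=I P1=M P2=I  mem[L2]=95
23. P2: store L2 := 54  bus=[BusRdX,Flush]  L2: P0=I P1=I P2=M  mem[L2]=94
24. P2: store L2 := 27  bus=[-]  L2: P0=I P1=I P2=M  mem[L2]=94
25. P2: load  L2  bus=[-]  L2: P0=I P1=I P2=M  mem[L2]=94

invalidations = 3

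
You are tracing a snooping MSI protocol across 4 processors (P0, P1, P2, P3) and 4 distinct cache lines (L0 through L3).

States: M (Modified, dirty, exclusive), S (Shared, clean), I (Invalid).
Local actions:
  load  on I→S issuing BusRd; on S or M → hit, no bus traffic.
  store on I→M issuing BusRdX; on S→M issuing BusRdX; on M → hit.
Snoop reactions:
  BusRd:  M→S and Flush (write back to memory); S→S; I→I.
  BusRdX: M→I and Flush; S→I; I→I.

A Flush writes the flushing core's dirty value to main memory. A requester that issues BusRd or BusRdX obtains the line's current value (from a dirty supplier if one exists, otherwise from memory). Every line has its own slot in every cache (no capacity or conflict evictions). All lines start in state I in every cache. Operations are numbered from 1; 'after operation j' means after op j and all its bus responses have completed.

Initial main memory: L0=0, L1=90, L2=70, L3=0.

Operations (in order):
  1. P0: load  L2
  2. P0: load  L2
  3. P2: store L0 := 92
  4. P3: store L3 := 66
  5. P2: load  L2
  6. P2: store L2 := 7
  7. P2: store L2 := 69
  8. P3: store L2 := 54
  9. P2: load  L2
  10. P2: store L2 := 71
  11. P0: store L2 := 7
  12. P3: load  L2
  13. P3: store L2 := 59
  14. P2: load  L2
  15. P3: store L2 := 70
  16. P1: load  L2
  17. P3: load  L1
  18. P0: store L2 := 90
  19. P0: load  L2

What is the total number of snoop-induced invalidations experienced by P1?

invalidations = 1

1. P0: load  L2  bus=[BusRd]  L2: P0=S P1=I P2=I P3=I  mem[L2]=70
2. P0: load  L2  bus=[-]  L2: P0=S P1=I P2=I P3=I  mem[L2]=70
3. P2: store L0 := 92  bus=[BusRdX]  L0: P0=I P1=I P2=M P3=I  mem[L0]=0
4. P3: store L3 := 66  bus=[BusRdX]  L3: P0=I P1=I P2=I P3=M  mem[L3]=0
5. P2: load  L2  bus=[BusRd]  L2: P0=S P1=I P2=S P3=I  mem[L2]=70
6. P2: store L2 := 7  bus=[BusRdX]  L2: P0=I P1=I P2=M P3=I  mem[L2]=70
7. P2: store L2 := 69  bus=[-]  L2: P0=I P1=I P2=M P3=I  mem[L2]=70
8. P3: store L2 := 54  bus=[BusRdX,Flush]  L2: P0=I P1=I P2=I P3=M  mem[L2]=69
9. P2: load  L2  bus=[BusRd,Flush]  L2: P0=I P1=I P2=S P3=S  mem[L2]=54
10. P2: store L2 := 71  bus=[BusRdX]  L2: P0=I P1=I P2=M P3=I  mem[L2]=54
11. P0: store L2 := 7  bus=[BusRdX,Flush]  L2: P0=M P1=I P2=I P3=I  mem[L2]=71
12. P3: load  L2  bus=[BusRd,Flush]  L2: P0=S P1=I P2=I P3=S  mem[L2]=7
13. P3: store L2 := 59  bus=[BusRdX]  L2: P0=I P1=I P2=I P3=M  mem[L2]=7
14. P2: load  L2  bus=[BusRd,Flush]  L2: P0=I P1=I P2=S P3=S  mem[L2]=59
15. P3: store L2 := 70  bus=[BusRdX]  L2: P0=I P1=I P2=I P3=M  mem[L2]=59
16. P1: load  L2  bus=[BusRd,Flush]  L2: P0=I P1=S P2=I P3=S  mem[L2]=70
17. P3: load  L1  bus=[BusRd]  L1: P0=I P1=I P2=I P3=S  mem[L1]=90
18. P0: store L2 := 90  bus=[BusRdX]  L2: P0=M P1=I P2=I P3=I  mem[L2]=70
19. P0: load  L2  bus=[-]  L2: P0=M P1=I P2=I P3=I  mem[L2]=70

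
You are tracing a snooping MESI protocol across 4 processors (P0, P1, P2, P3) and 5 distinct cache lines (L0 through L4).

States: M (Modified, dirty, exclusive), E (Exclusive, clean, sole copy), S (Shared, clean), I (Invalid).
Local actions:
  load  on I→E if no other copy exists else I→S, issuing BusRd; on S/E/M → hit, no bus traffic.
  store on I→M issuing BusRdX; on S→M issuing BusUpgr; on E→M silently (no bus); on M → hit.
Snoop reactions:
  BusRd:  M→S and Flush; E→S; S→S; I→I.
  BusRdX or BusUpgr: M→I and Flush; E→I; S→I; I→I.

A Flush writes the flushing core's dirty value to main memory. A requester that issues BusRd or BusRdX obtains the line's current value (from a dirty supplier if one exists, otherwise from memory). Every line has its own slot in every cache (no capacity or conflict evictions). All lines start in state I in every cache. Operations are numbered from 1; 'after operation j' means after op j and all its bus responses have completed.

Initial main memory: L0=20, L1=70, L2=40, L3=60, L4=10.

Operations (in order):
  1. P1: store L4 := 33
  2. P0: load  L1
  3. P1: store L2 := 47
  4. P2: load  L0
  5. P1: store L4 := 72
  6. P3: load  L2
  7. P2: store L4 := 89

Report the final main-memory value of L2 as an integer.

memory[L2] = 47

[1] P1: store L4 := 33 | P0:I, P1:M(33), P2:I, P3:I | bus: BusRdX
[2] P0: load  L1 | P0:E(70), P1:I, P2:I, P3:I | bus: BusRd
[3] P1: store L2 := 47 | P0:I, P1:M(47), P2:I, P3:I | bus: BusRdX
[4] P2: load  L0 | P0:I, P1:I, P2:E(20), P3:I | bus: BusRd
[5] P1: store L4 := 72 | P0:I, P1:M(72), P2:I, P3:I | bus: none
[6] P3: load  L2 | P0:I, P1:S(47), P2:I, P3:S(47) | bus: BusRd,Flush
[7] P2: store L4 := 89 | P0:I, P1:I, P2:M(89), P3:I | bus: BusRdX,Flush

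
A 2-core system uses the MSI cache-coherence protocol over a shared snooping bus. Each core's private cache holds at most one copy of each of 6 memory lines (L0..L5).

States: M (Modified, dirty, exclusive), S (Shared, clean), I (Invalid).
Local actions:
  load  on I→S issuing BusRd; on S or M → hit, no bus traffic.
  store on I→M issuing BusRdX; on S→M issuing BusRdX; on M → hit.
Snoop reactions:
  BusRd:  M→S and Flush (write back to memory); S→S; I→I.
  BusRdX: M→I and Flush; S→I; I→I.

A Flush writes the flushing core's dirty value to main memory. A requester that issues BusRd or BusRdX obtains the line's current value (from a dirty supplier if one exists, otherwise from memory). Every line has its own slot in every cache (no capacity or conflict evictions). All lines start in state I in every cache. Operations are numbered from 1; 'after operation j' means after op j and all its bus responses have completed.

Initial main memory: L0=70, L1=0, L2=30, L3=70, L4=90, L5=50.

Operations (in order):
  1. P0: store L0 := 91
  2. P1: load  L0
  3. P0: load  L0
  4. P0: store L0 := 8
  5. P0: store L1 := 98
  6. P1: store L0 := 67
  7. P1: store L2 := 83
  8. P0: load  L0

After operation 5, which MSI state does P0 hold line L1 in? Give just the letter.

1. P0: store L0 := 91  bus=[BusRdX]  L0: P0=M P1=I  mem[L0]=70
2. P1: load  L0  bus=[BusRd,Flush]  L0: P0=S P1=S  mem[L0]=91
3. P0: load  L0  bus=[-]  L0: P0=S P1=S  mem[L0]=91
4. P0: store L0 := 8  bus=[BusRdX]  L0: P0=M P1=I  mem[L0]=91
5. P0: store L1 := 98  bus=[BusRdX]  L1: P0=M P1=I  mem[L1]=0
6. P1: store L0 := 67  bus=[BusRdX,Flush]  L0: P0=I P1=M  mem[L0]=8
7. P1: store L2 := 83  bus=[BusRdX]  L2: P0=I P1=M  mem[L2]=30
8. P0: load  L0  bus=[BusRd,Flush]  L0: P0=S P1=S  mem[L0]=67

state = M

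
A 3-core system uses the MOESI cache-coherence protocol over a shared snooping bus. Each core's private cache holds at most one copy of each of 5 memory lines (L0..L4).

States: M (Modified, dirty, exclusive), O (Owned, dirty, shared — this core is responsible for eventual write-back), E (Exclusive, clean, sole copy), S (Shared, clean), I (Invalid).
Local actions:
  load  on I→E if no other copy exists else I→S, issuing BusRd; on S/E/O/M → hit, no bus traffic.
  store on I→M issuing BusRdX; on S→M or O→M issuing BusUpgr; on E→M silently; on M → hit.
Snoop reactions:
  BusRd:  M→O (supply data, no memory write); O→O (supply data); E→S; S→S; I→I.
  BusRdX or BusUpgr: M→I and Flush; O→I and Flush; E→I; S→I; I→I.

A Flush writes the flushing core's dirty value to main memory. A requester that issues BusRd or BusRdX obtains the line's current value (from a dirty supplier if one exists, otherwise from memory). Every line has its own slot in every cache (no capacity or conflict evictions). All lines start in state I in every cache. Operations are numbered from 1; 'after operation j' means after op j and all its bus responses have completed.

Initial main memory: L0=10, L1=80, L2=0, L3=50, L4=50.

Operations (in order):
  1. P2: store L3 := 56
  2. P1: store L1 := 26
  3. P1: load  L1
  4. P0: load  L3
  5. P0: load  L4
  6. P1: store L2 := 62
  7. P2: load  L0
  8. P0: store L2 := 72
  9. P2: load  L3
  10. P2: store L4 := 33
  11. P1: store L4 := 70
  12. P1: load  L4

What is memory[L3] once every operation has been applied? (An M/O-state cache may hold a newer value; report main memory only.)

memory[L3] = 50

1. P2: store L3 := 56  bus=[BusRdX]  L3: P0=I P1=I P2=M  mem[L3]=50
2. P1: store L1 := 26  bus=[BusRdX]  L1: P0=I P1=M P2=I  mem[L1]=80
3. P1: load  L1  bus=[-]  L1: P0=I P1=M P2=I  mem[L1]=80
4. P0: load  L3  bus=[BusRd]  L3: P0=S P1=I P2=O  mem[L3]=50
5. P0: load  L4  bus=[BusRd]  L4: P0=E P1=I P2=I  mem[L4]=50
6. P1: store L2 := 62  bus=[BusRdX]  L2: P0=I P1=M P2=I  mem[L2]=0
7. P2: load  L0  bus=[BusRd]  L0: P0=I P1=I P2=E  mem[L0]=10
8. P0: store L2 := 72  bus=[BusRdX,Flush]  L2: P0=M P1=I P2=I  mem[L2]=62
9. P2: load  L3  bus=[-]  L3: P0=S P1=I P2=O  mem[L3]=50
10. P2: store L4 := 33  bus=[BusRdX]  L4: P0=I P1=I P2=M  mem[L4]=50
11. P1: store L4 := 70  bus=[BusRdX,Flush]  L4: P0=I P1=M P2=I  mem[L4]=33
12. P1: load  L4  bus=[-]  L4: P0=I P1=M P2=I  mem[L4]=33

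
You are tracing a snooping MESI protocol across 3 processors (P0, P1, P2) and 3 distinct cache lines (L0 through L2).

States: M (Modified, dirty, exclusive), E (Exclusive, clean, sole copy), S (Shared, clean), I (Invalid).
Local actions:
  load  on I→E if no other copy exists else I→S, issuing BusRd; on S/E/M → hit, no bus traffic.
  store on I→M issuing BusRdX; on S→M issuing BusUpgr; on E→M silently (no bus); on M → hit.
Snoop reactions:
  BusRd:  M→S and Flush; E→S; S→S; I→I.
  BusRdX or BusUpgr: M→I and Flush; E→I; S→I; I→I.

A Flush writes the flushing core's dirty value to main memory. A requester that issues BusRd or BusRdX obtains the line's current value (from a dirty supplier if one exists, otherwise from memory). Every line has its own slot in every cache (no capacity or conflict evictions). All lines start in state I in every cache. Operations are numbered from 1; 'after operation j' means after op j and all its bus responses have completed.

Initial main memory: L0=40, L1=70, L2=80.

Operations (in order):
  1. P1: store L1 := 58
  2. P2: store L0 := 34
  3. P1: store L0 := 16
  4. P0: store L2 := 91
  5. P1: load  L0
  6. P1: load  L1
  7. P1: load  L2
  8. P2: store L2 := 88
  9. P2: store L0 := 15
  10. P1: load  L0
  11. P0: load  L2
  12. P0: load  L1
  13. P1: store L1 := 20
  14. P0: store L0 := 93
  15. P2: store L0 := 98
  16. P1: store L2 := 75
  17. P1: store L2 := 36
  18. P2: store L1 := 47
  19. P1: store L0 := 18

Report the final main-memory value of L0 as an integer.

memory[L0] = 98

[1] P1: store L1 := 58 | P0:I, P1:M(58), P2:I | bus: BusRdX
[2] P2: store L0 := 34 | P0:I, P1:I, P2:M(34) | bus: BusRdX
[3] P1: store L0 := 16 | P0:I, P1:M(16), P2:I | bus: BusRdX,Flush
[4] P0: store L2 := 91 | P0:M(91), P1:I, P2:I | bus: BusRdX
[5] P1: load  L0 | P0:I, P1:M(16), P2:I | bus: none
[6] P1: load  L1 | P0:I, P1:M(58), P2:I | bus: none
[7] P1: load  L2 | P0:S(91), P1:S(91), P2:I | bus: BusRd,Flush
[8] P2: store L2 := 88 | P0:I, P1:I, P2:M(88) | bus: BusRdX
[9] P2: store L0 := 15 | P0:I, P1:I, P2:M(15) | bus: BusRdX,Flush
[10] P1: load  L0 | P0:I, P1:S(15), P2:S(15) | bus: BusRd,Flush
[11] P0: load  L2 | P0:S(88), P1:I, P2:S(88) | bus: BusRd,Flush
[12] P0: load  L1 | P0:S(58), P1:S(58), P2:I | bus: BusRd,Flush
[13] P1: store L1 := 20 | P0:I, P1:M(20), P2:I | bus: BusUpgr
[14] P0: store L0 := 93 | P0:M(93), P1:I, P2:I | bus: BusRdX
[15] P2: store L0 := 98 | P0:I, P1:I, P2:M(98) | bus: BusRdX,Flush
[16] P1: store L2 := 75 | P0:I, P1:M(75), P2:I | bus: BusRdX
[17] P1: store L2 := 36 | P0:I, P1:M(36), P2:I | bus: none
[18] P2: store L1 := 47 | P0:I, P1:I, P2:M(47) | bus: BusRdX,Flush
[19] P1: store L0 := 18 | P0:I, P1:M(18), P2:I | bus: BusRdX,Flush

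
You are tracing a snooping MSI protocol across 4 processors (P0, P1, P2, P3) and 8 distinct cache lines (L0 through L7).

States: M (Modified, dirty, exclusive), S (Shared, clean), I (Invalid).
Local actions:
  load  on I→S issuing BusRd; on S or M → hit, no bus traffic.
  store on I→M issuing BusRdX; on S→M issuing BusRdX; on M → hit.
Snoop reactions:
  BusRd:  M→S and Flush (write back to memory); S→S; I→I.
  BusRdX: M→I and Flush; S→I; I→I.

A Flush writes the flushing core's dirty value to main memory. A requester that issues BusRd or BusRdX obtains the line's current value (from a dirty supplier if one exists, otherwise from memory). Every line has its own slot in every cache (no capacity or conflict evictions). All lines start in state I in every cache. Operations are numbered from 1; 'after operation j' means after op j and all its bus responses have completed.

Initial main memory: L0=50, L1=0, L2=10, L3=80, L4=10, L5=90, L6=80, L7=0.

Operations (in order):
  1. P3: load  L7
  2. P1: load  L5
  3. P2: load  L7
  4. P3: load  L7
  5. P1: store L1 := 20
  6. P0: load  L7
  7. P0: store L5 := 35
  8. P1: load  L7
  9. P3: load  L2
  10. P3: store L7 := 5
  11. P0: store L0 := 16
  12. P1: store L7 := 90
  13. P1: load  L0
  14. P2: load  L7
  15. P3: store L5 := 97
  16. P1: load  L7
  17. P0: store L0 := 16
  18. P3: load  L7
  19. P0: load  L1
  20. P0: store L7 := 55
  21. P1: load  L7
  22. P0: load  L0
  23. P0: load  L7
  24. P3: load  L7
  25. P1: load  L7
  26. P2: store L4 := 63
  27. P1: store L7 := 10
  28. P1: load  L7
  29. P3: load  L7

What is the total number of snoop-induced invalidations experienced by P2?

1. P3: load  L7  bus=[BusRd]  L7: P0=I P1=I P2=I P3=S  mem[L7]=0
2. P1: load  L5  bus=[BusRd]  L5: P0=I P1=S P2=I P3=I  mem[L5]=90
3. P2: load  L7  bus=[BusRd]  L7: P0=I P1=I P2=S P3=S  mem[L7]=0
4. P3: load  L7  bus=[-]  L7: P0=I P1=I P2=S P3=S  mem[L7]=0
5. P1: store L1 := 20  bus=[BusRdX]  L1: P0=I P1=M P2=I P3=I  mem[L1]=0
6. P0: load  L7  bus=[BusRd]  L7: P0=S P1=I P2=S P3=S  mem[L7]=0
7. P0: store L5 := 35  bus=[BusRdX]  L5: P0=M P1=I P2=I P3=I  mem[L5]=90
8. P1: load  L7  bus=[BusRd]  L7: P0=S P1=S P2=S P3=S  mem[L7]=0
9. P3: load  L2  bus=[BusRd]  L2: P0=I P1=I P2=I P3=S  mem[L2]=10
10. P3: store L7 := 5  bus=[BusRdX]  L7: P0=I P1=I P2=I P3=M  mem[L7]=0
11. P0: store L0 := 16  bus=[BusRdX]  L0: P0=M P1=I P2=I P3=I  mem[L0]=50
12. P1: store L7 := 90  bus=[BusRdX,Flush]  L7: P0=I P1=M P2=I P3=I  mem[L7]=5
13. P1: load  L0  bus=[BusRd,Flush]  L0: P0=S P1=S P2=I P3=I  mem[L0]=16
14. P2: load  L7  bus=[BusRd,Flush]  L7: P0=I P1=S P2=S P3=I  mem[L7]=90
15. P3: store L5 := 97  bus=[BusRdX,Flush]  L5: P0=I P1=I P2=I P3=M  mem[L5]=35
16. P1: load  L7  bus=[-]  L7: P0=I P1=S P2=S P3=I  mem[L7]=90
17. P0: store L0 := 16  bus=[BusRdX]  L0: P0=M P1=I P2=I P3=I  mem[L0]=16
18. P3: load  L7  bus=[BusRd]  L7: P0=I P1=S P2=S P3=S  mem[L7]=90
19. P0: load  L1  bus=[BusRd,Flush]  L1: P0=S P1=S P2=I P3=I  mem[L1]=20
20. P0: store L7 := 55  bus=[BusRdX]  L7: P0=M P1=I P2=I P3=I  mem[L7]=90
21. P1: load  L7  bus=[BusRd,Flush]  L7: P0=S P1=S P2=I P3=I  mem[L7]=55
22. P0: load  L0  bus=[-]  L0: P0=M P1=I P2=I P3=I  mem[L0]=16
23. P0: load  L7  bus=[-]  L7: P0=S P1=S P2=I P3=I  mem[L7]=55
24. P3: load  L7  bus=[BusRd]  L7: P0=S P1=S P2=I P3=S  mem[L7]=55
25. P1: load  L7  bus=[-]  L7: P0=S P1=S P2=I P3=S  mem[L7]=55
26. P2: store L4 := 63  bus=[BusRdX]  L4: P0=I P1=I P2=M P3=I  mem[L4]=10
27. P1: store L7 := 10  bus=[BusRdX]  L7: P0=I P1=M P2=I P3=I  mem[L7]=55
28. P1: load  L7  bus=[-]  L7: P0=I P1=M P2=I P3=I  mem[L7]=55
29. P3: load  L7  bus=[BusRd,Flush]  L7: P0=I P1=S P2=I P3=S  mem[L7]=10

invalidations = 2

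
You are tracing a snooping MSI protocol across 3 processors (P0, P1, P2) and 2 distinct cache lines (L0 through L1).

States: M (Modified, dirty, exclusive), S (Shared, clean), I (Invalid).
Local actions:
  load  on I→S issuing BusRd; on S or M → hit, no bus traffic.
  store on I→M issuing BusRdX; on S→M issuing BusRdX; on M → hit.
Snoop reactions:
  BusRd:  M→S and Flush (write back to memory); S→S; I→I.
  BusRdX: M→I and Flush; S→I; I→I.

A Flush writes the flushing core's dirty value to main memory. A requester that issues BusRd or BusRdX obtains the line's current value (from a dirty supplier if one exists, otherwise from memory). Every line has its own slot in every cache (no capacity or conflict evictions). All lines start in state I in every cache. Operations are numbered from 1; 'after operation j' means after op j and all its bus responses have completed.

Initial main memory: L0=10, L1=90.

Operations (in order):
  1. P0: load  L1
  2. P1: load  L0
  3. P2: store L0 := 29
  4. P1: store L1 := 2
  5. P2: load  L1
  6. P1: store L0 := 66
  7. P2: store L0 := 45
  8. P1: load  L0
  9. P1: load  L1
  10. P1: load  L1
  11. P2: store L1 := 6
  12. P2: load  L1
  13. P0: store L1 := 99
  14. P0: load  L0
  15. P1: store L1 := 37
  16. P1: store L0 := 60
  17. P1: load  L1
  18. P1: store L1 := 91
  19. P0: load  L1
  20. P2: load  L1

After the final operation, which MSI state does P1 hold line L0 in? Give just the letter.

state = M

1. P0: load  L1  bus=[BusRd]  L1: P0=S P1=I P2=I  mem[L1]=90
2. P1: load  L0  bus=[BusRd]  L0: P0=I P1=S P2=I  mem[L0]=10
3. P2: store L0 := 29  bus=[BusRdX]  L0: P0=I P1=I P2=M  mem[L0]=10
4. P1: store L1 := 2  bus=[BusRdX]  L1: P0=I P1=M P2=I  mem[L1]=90
5. P2: load  L1  bus=[BusRd,Flush]  L1: P0=I P1=S P2=S  mem[L1]=2
6. P1: store L0 := 66  bus=[BusRdX,Flush]  L0: P0=I P1=M P2=I  mem[L0]=29
7. P2: store L0 := 45  bus=[BusRdX,Flush]  L0: P0=I P1=I P2=M  mem[L0]=66
8. P1: load  L0  bus=[BusRd,Flush]  L0: P0=I P1=S P2=S  mem[L0]=45
9. P1: load  L1  bus=[-]  L1: P0=I P1=S P2=S  mem[L1]=2
10. P1: load  L1  bus=[-]  L1: P0=I P1=S P2=S  mem[L1]=2
11. P2: store L1 := 6  bus=[BusRdX]  L1: P0=I P1=I P2=M  mem[L1]=2
12. P2: load  L1  bus=[-]  L1: P0=I P1=I P2=M  mem[L1]=2
13. P0: store L1 := 99  bus=[BusRdX,Flush]  L1: P0=M P1=I P2=I  mem[L1]=6
14. P0: load  L0  bus=[BusRd]  L0: P0=S P1=S P2=S  mem[L0]=45
15. P1: store L1 := 37  bus=[BusRdX,Flush]  L1: P0=I P1=M P2=I  mem[L1]=99
16. P1: store L0 := 60  bus=[BusRdX]  L0: P0=I P1=M P2=I  mem[L0]=45
17. P1: load  L1  bus=[-]  L1: P0=I P1=M P2=I  mem[L1]=99
18. P1: store L1 := 91  bus=[-]  L1: P0=I P1=M P2=I  mem[L1]=99
19. P0: load  L1  bus=[BusRd,Flush]  L1: P0=S P1=S P2=I  mem[L1]=91
20. P2: load  L1  bus=[BusRd]  L1: P0=S P1=S P2=S  mem[L1]=91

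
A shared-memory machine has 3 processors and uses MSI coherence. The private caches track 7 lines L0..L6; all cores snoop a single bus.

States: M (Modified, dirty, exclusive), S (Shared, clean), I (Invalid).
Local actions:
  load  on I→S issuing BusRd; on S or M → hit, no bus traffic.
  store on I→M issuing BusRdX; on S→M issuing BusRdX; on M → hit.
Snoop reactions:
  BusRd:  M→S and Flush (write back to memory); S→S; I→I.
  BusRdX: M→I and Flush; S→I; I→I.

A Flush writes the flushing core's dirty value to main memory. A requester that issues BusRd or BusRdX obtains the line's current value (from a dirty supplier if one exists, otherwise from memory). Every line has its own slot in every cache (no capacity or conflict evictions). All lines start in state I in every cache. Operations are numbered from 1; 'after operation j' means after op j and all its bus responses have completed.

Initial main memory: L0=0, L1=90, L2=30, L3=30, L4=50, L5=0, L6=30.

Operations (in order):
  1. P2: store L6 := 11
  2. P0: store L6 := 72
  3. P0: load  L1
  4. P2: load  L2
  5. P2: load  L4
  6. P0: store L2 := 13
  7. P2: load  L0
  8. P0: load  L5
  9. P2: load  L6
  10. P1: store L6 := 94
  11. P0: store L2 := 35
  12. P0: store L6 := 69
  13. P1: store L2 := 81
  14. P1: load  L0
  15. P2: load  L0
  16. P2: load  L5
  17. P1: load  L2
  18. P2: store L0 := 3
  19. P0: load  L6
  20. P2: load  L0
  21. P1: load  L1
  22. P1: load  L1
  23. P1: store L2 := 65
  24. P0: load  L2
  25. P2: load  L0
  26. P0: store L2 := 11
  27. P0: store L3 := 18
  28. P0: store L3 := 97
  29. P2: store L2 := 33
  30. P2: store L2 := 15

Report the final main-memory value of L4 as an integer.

memory[L4] = 50

step 1: P2: store L6 := 11  ⟶  IIM  (L6)  txn=BusRdX  M[L6]=30
step 2: P0: store L6 := 72  ⟶  MII  (L6)  txn=BusRdX+Flush  M[L6]=11
step 3: P0: load  L1  ⟶  SII  (L1)  txn=BusRd  M[L1]=90
step 4: P2: load  L2  ⟶  IIS  (L2)  txn=BusRd  M[L2]=30
step 5: P2: load  L4  ⟶  IIS  (L4)  txn=BusRd  M[L4]=50
step 6: P0: store L2 := 13  ⟶  MII  (L2)  txn=BusRdX  M[L2]=30
step 7: P2: load  L0  ⟶  IIS  (L0)  txn=BusRd  M[L0]=0
step 8: P0: load  L5  ⟶  SII  (L5)  txn=BusRd  M[L5]=0
step 9: P2: load  L6  ⟶  SIS  (L6)  txn=BusRd+Flush  M[L6]=72
step 10: P1: store L6 := 94  ⟶  IMI  (L6)  txn=BusRdX  M[L6]=72
step 11: P0: store L2 := 35  ⟶  MII  (L2)  txn=∅  M[L2]=30
step 12: P0: store L6 := 69  ⟶  MII  (L6)  txn=BusRdX+Flush  M[L6]=94
step 13: P1: store L2 := 81  ⟶  IMI  (L2)  txn=BusRdX+Flush  M[L2]=35
step 14: P1: load  L0  ⟶  ISS  (L0)  txn=BusRd  M[L0]=0
step 15: P2: load  L0  ⟶  ISS  (L0)  txn=∅  M[L0]=0
step 16: P2: load  L5  ⟶  SIS  (L5)  txn=BusRd  M[L5]=0
step 17: P1: load  L2  ⟶  IMI  (L2)  txn=∅  M[L2]=35
step 18: P2: store L0 := 3  ⟶  IIM  (L0)  txn=BusRdX  M[L0]=0
step 19: P0: load  L6  ⟶  MII  (L6)  txn=∅  M[L6]=94
step 20: P2: load  L0  ⟶  IIM  (L0)  txn=∅  M[L0]=0
step 21: P1: load  L1  ⟶  SSI  (L1)  txn=BusRd  M[L1]=90
step 22: P1: load  L1  ⟶  SSI  (L1)  txn=∅  M[L1]=90
step 23: P1: store L2 := 65  ⟶  IMI  (L2)  txn=∅  M[L2]=35
step 24: P0: load  L2  ⟶  SSI  (L2)  txn=BusRd+Flush  M[L2]=65
step 25: P2: load  L0  ⟶  IIM  (L0)  txn=∅  M[L0]=0
step 26: P0: store L2 := 11  ⟶  MII  (L2)  txn=BusRdX  M[L2]=65
step 27: P0: store L3 := 18  ⟶  MII  (L3)  txn=BusRdX  M[L3]=30
step 28: P0: store L3 := 97  ⟶  MII  (L3)  txn=∅  M[L3]=30
step 29: P2: store L2 := 33  ⟶  IIM  (L2)  txn=BusRdX+Flush  M[L2]=11
step 30: P2: store L2 := 15  ⟶  IIM  (L2)  txn=∅  M[L2]=11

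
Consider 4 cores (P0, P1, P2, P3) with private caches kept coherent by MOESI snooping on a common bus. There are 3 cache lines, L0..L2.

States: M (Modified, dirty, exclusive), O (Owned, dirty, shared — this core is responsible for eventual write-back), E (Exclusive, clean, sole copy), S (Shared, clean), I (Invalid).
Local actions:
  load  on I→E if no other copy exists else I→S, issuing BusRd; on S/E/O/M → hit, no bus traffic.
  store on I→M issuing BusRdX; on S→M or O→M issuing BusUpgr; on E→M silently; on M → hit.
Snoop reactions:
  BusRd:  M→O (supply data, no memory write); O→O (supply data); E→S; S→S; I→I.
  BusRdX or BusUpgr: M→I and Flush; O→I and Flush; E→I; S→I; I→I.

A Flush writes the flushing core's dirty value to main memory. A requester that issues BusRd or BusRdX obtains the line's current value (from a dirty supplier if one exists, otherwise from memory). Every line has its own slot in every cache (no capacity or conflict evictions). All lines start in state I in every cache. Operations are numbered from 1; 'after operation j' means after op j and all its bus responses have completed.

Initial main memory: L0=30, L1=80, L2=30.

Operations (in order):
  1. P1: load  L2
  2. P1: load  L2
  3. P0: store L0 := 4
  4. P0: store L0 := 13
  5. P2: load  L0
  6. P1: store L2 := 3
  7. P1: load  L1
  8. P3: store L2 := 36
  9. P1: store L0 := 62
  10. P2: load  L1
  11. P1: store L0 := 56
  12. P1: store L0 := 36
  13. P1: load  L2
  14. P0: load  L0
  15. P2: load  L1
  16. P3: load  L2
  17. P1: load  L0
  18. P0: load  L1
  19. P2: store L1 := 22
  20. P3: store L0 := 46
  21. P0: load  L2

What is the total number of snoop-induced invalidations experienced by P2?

[1] P1: load  L2 | P0:I, P1:E(30), P2:I, P3:I | bus: BusRd
[2] P1: load  L2 | P0:I, P1:E(30), P2:I, P3:I | bus: none
[3] P0: store L0 := 4 | P0:M(4), P1:I, P2:I, P3:I | bus: BusRdX
[4] P0: store L0 := 13 | P0:M(13), P1:I, P2:I, P3:I | bus: none
[5] P2: load  L0 | P0:O(13), P1:I, P2:S(13), P3:I | bus: BusRd
[6] P1: store L2 := 3 | P0:I, P1:M(3), P2:I, P3:I | bus: none
[7] P1: load  L1 | P0:I, P1:E(80), P2:I, P3:I | bus: BusRd
[8] P3: store L2 := 36 | P0:I, P1:I, P2:I, P3:M(36) | bus: BusRdX,Flush
[9] P1: store L0 := 62 | P0:I, P1:M(62), P2:I, P3:I | bus: BusRdX,Flush
[10] P2: load  L1 | P0:I, P1:S(80), P2:S(80), P3:I | bus: BusRd
[11] P1: store L0 := 56 | P0:I, P1:M(56), P2:I, P3:I | bus: none
[12] P1: store L0 := 36 | P0:I, P1:M(36), P2:I, P3:I | bus: none
[13] P1: load  L2 | P0:I, P1:S(36), P2:I, P3:O(36) | bus: BusRd
[14] P0: load  L0 | P0:S(36), P1:O(36), P2:I, P3:I | bus: BusRd
[15] P2: load  L1 | P0:I, P1:S(80), P2:S(80), P3:I | bus: none
[16] P3: load  L2 | P0:I, P1:S(36), P2:I, P3:O(36) | bus: none
[17] P1: load  L0 | P0:S(36), P1:O(36), P2:I, P3:I | bus: none
[18] P0: load  L1 | P0:S(80), P1:S(80), P2:S(80), P3:I | bus: BusRd
[19] P2: store L1 := 22 | P0:I, P1:I, P2:M(22), P3:I | bus: BusUpgr
[20] P3: store L0 := 46 | P0:I, P1:I, P2:I, P3:M(46) | bus: BusRdX,Flush
[21] P0: load  L2 | P0:S(36), P1:S(36), P2:I, P3:O(36) | bus: BusRd

invalidations = 1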